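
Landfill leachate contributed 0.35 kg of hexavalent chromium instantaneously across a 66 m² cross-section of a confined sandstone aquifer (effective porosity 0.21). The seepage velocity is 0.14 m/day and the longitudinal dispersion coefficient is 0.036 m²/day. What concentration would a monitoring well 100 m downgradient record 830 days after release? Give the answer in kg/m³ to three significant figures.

0.000145 kg/m³

For an instantaneous plane source, C(x,t) = M/(n_e·A·√(4πDt)) · exp(−(x−vt)²/(4Dt)), with n_e·A the pore (flow) area.
Plume center vt = 0.14 × 830 = 116.2 m, so the well at 100 m is 16.2 m upgradient of the peak.
√(4πDt) = 19.38 m, giving peak height M/(n_e·A·√(4πDt)) = 0.35/(0.21 × 66 × 19.38) = 0.001303 kg/m³.
(x−vt)²/(4Dt) = (-16.2)²/(4 × 0.036 × 830) = 2.196; exp(−2.196) = 0.1112.
C = 0.001303 × 0.1112 = 0.000145 kg/m³.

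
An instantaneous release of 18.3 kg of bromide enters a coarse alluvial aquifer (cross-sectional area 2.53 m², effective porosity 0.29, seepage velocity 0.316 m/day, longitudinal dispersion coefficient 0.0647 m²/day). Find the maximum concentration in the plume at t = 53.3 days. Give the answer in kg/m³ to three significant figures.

The peak of an instantaneous 1D plume sits at x = vt; there the Gaussian factor is 1 and C_max = M/(n_e·A·√(4πDt)), where n_e·A is the pore area the mass is dissolved in.
√(4πDt) = √(4π × 0.0647 × 53.3) = 6.583 m, so C_max = 18.3/(0.29 × 2.53 × 6.583) = 3.79 kg/m³.

3.79 kg/m³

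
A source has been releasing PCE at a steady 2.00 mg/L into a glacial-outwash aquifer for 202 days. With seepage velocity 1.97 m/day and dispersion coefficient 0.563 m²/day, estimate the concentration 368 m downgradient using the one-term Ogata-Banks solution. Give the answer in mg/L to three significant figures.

1.95 mg/L

For a continuous step input, C/C₀ ≈ ½·erfc((x−vt)/(2√(Dt))).
vt = 1.97 × 202 = 397.94 m and 2√(Dt) = 2√(0.563 × 202) = 21.33 m.
Argument (x−vt)/(2√(Dt)) = (368 − 397.94)/21.33 = -1.404; ½·erfc(-1.404) = 0.9765.
C = 2.00 × 0.9765 = 1.95 mg/L.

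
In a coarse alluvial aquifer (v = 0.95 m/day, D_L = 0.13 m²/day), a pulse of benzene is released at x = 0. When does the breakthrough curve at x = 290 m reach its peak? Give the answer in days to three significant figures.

305 days

For the 1D instantaneous-source solution, setting ∂C/∂t = 0 at fixed x gives v²t² + 2Dt − x² = 0, so t = (√(D² + v²x²) − D)/v².
√(D² + v²x²) = √(0.13² + 0.95² × 290²) = 275.5; v² = 0.9025.
t = (275.5 − 0.13)/0.9025 = 305 days (vs. the pure-advection estimate x/v = 305 d).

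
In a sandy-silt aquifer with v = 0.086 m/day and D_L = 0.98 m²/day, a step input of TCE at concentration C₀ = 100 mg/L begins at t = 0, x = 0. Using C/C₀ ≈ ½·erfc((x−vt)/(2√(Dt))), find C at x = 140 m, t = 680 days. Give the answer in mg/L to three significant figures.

1.28 mg/L

For a continuous step input, C/C₀ ≈ ½·erfc((x−vt)/(2√(Dt))).
vt = 0.086 × 680 = 58.48 m and 2√(Dt) = 2√(0.98 × 680) = 51.63 m.
Argument (x−vt)/(2√(Dt)) = (140 − 58.48)/51.63 = 1.579; ½·erfc(1.579) = 0.01277.
C = 100 × 0.01277 = 1.28 mg/L.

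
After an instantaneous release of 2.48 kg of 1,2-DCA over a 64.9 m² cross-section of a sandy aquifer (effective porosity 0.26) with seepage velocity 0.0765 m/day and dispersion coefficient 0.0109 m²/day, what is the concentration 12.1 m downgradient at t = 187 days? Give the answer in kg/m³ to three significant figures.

0.0160 kg/m³

For an instantaneous plane source, C(x,t) = M/(n_e·A·√(4πDt)) · exp(−(x−vt)²/(4Dt)), with n_e·A the pore (flow) area.
Plume center vt = 0.0765 × 187 = 14.3055 m, so the well at 12.1 m is 2.2055 m upgradient of the peak.
√(4πDt) = 5.061 m, giving peak height M/(n_e·A·√(4πDt)) = 2.48/(0.26 × 64.9 × 5.061) = 0.02904 kg/m³.
(x−vt)²/(4Dt) = (-2.2055)²/(4 × 0.0109 × 187) = 0.5966; exp(−0.5966) = 0.5507.
C = 0.02904 × 0.5507 = 0.0160 kg/m³.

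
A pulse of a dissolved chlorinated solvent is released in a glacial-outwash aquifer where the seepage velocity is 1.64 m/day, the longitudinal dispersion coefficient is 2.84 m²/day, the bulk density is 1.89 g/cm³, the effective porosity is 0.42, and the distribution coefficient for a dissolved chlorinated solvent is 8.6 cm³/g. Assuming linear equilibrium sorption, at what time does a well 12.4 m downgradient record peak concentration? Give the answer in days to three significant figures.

Retardation factor R = 1 + ρ_b·K_d/n = 1 + 1.89 × 8.6/0.42 = 39.70.
Sorption retards both mechanisms: v_R = v/R = 0.04131 m/day, D_R = D/R = 0.07154 m²/day.
Peak time from v_R²t² + 2D_R t − x² = 0: t = (√(D_R² + v_R²x²) − D_R)/v_R².
√(D_R² + v_R²x²) = √(0.07154² + 0.04131² × 12.4²) = 0.5172; v_R² = 0.001707.
t = (0.5172 − 0.07154)/0.001707 = 261 days.

261 days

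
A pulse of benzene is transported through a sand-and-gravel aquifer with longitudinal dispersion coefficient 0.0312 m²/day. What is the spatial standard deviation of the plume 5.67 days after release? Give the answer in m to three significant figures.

Dispersive spreading gives a Gaussian with σ² = 2Dt; advection only shifts the center.
σ = √(2 × 0.0312 × 5.67) = 0.595 m.

0.595 m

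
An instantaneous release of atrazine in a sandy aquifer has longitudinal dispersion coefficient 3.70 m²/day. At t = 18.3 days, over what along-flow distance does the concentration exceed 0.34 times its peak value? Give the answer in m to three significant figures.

34.2 m

The plume is Gaussian with σ = √(2Dt) = √(2 × 3.70 × 18.3) = 11.64 m.
C/C_peak = exp(−Δx²/(2σ²)) = 0.34 ⇒ Δx = σ·√(−2 ln 0.34) = 11.64 × 1.469 = 17.10 m.
Width = 2Δx = 34.2 m.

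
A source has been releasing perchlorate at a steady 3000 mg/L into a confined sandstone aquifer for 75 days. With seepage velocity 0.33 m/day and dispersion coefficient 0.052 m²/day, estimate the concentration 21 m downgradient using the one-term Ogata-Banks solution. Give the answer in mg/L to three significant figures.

For a continuous step input, C/C₀ ≈ ½·erfc((x−vt)/(2√(Dt))).
vt = 0.33 × 75 = 24.75 m and 2√(Dt) = 2√(0.052 × 75) = 3.950 m.
Argument (x−vt)/(2√(Dt)) = (21 − 24.75)/3.950 = -0.9494; ½·erfc(-0.9494) = 0.9103.
C = 3000 × 0.9103 = 2730 mg/L.

2730 mg/L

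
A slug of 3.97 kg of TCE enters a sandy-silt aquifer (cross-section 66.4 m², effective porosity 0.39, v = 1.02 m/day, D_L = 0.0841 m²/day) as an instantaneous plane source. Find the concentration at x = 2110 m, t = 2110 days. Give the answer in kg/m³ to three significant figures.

0.000264 kg/m³

For an instantaneous plane source, C(x,t) = M/(n_e·A·√(4πDt)) · exp(−(x−vt)²/(4Dt)), with n_e·A the pore (flow) area.
Plume center vt = 1.02 × 2110 = 2152.2 m, so the well at 2110 m is 42.2 m upgradient of the peak.
√(4πDt) = 47.22 m, giving peak height M/(n_e·A·√(4πDt)) = 3.97/(0.39 × 66.4 × 47.22) = 0.003247 kg/m³.
(x−vt)²/(4Dt) = (-42.2)²/(4 × 0.0841 × 2110) = 2.509; exp(−2.509) = 0.08135.
C = 0.003247 × 0.08135 = 0.000264 kg/m³.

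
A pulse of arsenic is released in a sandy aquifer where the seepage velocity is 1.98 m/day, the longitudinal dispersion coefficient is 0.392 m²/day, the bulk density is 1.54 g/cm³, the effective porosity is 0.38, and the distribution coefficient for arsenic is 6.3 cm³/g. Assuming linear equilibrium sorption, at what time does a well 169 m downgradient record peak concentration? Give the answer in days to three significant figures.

Retardation factor R = 1 + ρ_b·K_d/n = 1 + 1.54 × 6.3/0.38 = 26.53.
Sorption retards both mechanisms: v_R = v/R = 0.07463 m/day, D_R = D/R = 0.01478 m²/day.
Peak time from v_R²t² + 2D_R t − x² = 0: t = (√(D_R² + v_R²x²) − D_R)/v_R².
√(D_R² + v_R²x²) = √(0.01478² + 0.07463² × 169²) = 12.61; v_R² = 0.005570.
t = (12.61 − 0.01478)/0.005570 = 2260 days.

2260 days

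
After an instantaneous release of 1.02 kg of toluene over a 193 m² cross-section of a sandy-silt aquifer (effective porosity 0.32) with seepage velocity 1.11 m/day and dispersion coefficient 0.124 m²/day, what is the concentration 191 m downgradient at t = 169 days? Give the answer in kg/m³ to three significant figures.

For an instantaneous plane source, C(x,t) = M/(n_e·A·√(4πDt)) · exp(−(x−vt)²/(4Dt)), with n_e·A the pore (flow) area.
Plume center vt = 1.11 × 169 = 187.59 m, so the well at 191 m is 3.41 m downgradient of the peak.
√(4πDt) = 16.23 m, giving peak height M/(n_e·A·√(4πDt)) = 1.02/(0.32 × 193 × 16.23) = 0.001018 kg/m³.
(x−vt)²/(4Dt) = (3.41)²/(4 × 0.124 × 169) = 0.1387; exp(−0.1387) = 0.8705.
C = 0.001018 × 0.8705 = 0.000886 kg/m³.

0.000886 kg/m³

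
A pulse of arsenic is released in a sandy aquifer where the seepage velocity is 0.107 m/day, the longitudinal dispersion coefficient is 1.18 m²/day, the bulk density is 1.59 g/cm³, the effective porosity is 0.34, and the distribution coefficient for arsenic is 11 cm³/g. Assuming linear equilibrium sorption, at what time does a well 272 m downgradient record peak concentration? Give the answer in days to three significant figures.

128000 days

Retardation factor R = 1 + ρ_b·K_d/n = 1 + 1.59 × 11/0.34 = 52.44.
Sorption retards both mechanisms: v_R = v/R = 0.002040 m/day, D_R = D/R = 0.02250 m²/day.
Peak time from v_R²t² + 2D_R t − x² = 0: t = (√(D_R² + v_R²x²) − D_R)/v_R².
√(D_R² + v_R²x²) = √(0.02250² + 0.002040² × 272²) = 0.5553; v_R² = 4.162e-06.
t = (0.5553 − 0.02250)/4.162e-06 = 128000 days.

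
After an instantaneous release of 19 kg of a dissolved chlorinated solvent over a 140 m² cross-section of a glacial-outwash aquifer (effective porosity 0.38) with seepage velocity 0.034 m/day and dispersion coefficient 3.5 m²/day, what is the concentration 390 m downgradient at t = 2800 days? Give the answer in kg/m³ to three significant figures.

For an instantaneous plane source, C(x,t) = M/(n_e·A·√(4πDt)) · exp(−(x−vt)²/(4Dt)), with n_e·A the pore (flow) area.
Plume center vt = 0.034 × 2800 = 95.2 m, so the well at 390 m is 294.8 m downgradient of the peak.
√(4πDt) = 350.9 m, giving peak height M/(n_e·A·√(4πDt)) = 19/(0.38 × 140 × 350.9) = 0.001018 kg/m³.
(x−vt)²/(4Dt) = (294.8)²/(4 × 3.5 × 2800) = 2.217; exp(−2.217) = 0.1089.
C = 0.001018 × 0.1089 = 0.000111 kg/m³.

0.000111 kg/m³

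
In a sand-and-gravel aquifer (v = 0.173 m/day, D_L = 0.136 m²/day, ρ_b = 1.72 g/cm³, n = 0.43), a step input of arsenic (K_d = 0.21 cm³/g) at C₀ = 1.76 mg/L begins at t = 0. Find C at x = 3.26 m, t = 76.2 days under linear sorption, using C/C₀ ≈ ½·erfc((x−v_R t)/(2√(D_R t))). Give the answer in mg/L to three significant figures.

Retardation factor R = 1 + ρ_b·K_d/n = 1 + 1.72 × 0.21/0.43 = 1.840.
Sorption retards both mechanisms: v_R = v/R = 0.09402 m/day, D_R = D/R = 0.07391 m²/day.
v_R·t = 0.09402 × 76.2 = 7.164324 m; 2√(D_R t) = 4.746 m; argument = (3.26 − 7.164324)/4.746 = -0.8227.
C = C₀ × ½·erfc(-0.8227) = 1.76 × 0.8777 = 1.54 mg/L.

1.54 mg/L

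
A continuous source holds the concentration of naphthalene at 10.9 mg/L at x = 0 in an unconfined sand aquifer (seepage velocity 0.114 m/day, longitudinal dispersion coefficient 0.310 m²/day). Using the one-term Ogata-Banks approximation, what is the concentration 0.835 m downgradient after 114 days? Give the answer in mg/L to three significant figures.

For a continuous step input, C/C₀ ≈ ½·erfc((x−vt)/(2√(Dt))).
vt = 0.114 × 114 = 12.996 m and 2√(Dt) = 2√(0.310 × 114) = 11.89 m.
Argument (x−vt)/(2√(Dt)) = (0.835 − 12.996)/11.89 = -1.023; ½·erfc(-1.023) = 0.9260.
C = 10.9 × 0.9260 = 10.1 mg/L.

10.1 mg/L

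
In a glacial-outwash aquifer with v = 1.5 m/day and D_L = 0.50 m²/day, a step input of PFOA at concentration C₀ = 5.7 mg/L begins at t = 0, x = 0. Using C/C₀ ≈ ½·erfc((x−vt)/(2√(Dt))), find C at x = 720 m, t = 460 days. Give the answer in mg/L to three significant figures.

For a continuous step input, C/C₀ ≈ ½·erfc((x−vt)/(2√(Dt))).
vt = 1.5 × 460 = 690 m and 2√(Dt) = 2√(0.50 × 460) = 30.33 m.
Argument (x−vt)/(2√(Dt)) = (720 − 690)/30.33 = 0.9891; ½·erfc(0.9891) = 0.08094.
C = 5.7 × 0.08094 = 0.461 mg/L.

0.461 mg/L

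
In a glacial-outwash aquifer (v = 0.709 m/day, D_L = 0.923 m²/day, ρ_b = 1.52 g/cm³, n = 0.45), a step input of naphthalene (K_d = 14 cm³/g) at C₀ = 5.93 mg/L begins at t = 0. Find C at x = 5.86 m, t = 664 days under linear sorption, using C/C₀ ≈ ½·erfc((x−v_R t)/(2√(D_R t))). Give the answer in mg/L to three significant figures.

4.62 mg/L

Retardation factor R = 1 + ρ_b·K_d/n = 1 + 1.52 × 14/0.45 = 48.29.
Sorption retards both mechanisms: v_R = v/R = 0.01468 m/day, D_R = D/R = 0.01911 m²/day.
v_R·t = 0.01468 × 664 = 9.74752 m; 2√(D_R t) = 7.124 m; argument = (5.86 − 9.74752)/7.124 = -0.5457.
C = C₀ × ½·erfc(-0.5457) = 5.93 × 0.7799 = 4.62 mg/L.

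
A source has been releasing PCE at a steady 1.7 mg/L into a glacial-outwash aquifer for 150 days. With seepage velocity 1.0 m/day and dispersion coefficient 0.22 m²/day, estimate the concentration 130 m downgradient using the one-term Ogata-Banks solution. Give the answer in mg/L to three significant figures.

For a continuous step input, C/C₀ ≈ ½·erfc((x−vt)/(2√(Dt))).
vt = 1.0 × 150 = 150 m and 2√(Dt) = 2√(0.22 × 150) = 11.49 m.
Argument (x−vt)/(2√(Dt)) = (130 − 150)/11.49 = -1.741; ½·erfc(-1.741) = 0.9931.
C = 1.7 × 0.9931 = 1.69 mg/L.

1.69 mg/L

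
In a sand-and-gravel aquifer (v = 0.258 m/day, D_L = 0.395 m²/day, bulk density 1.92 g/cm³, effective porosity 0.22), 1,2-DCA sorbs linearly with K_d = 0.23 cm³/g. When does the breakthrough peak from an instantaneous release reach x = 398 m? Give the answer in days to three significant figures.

Retardation factor R = 1 + ρ_b·K_d/n = 1 + 1.92 × 0.23/0.22 = 3.007.
Sorption retards both mechanisms: v_R = v/R = 0.08580 m/day, D_R = D/R = 0.1314 m²/day.
Peak time from v_R²t² + 2D_R t − x² = 0: t = (√(D_R² + v_R²x²) − D_R)/v_R².
√(D_R² + v_R²x²) = √(0.1314² + 0.08580² × 398²) = 34.15; v_R² = 0.007362.
t = (34.15 − 0.1314)/0.007362 = 4620 days.

4620 days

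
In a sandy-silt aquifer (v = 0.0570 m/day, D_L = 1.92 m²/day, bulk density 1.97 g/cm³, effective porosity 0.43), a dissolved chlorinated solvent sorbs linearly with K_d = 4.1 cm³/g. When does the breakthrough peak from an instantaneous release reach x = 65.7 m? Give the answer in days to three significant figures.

13900 days

Retardation factor R = 1 + ρ_b·K_d/n = 1 + 1.97 × 4.1/0.43 = 19.78.
Sorption retards both mechanisms: v_R = v/R = 0.002882 m/day, D_R = D/R = 0.09707 m²/day.
Peak time from v_R²t² + 2D_R t − x² = 0: t = (√(D_R² + v_R²x²) − D_R)/v_R².
√(D_R² + v_R²x²) = √(0.09707² + 0.002882² × 65.7²) = 0.2128; v_R² = 8.306e-06.
t = (0.2128 − 0.09707)/8.306e-06 = 13900 days.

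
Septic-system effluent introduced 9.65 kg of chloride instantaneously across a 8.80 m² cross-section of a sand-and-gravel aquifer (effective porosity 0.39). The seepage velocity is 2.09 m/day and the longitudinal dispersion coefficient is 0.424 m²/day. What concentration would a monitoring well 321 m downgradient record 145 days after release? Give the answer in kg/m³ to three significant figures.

For an instantaneous plane source, C(x,t) = M/(n_e·A·√(4πDt)) · exp(−(x−vt)²/(4Dt)), with n_e·A the pore (flow) area.
Plume center vt = 2.09 × 145 = 303.05 m, so the well at 321 m is 17.95 m downgradient of the peak.
√(4πDt) = 27.80 m, giving peak height M/(n_e·A·√(4πDt)) = 9.65/(0.39 × 8.80 × 27.80) = 0.1011 kg/m³.
(x−vt)²/(4Dt) = (17.95)²/(4 × 0.424 × 145) = 1.310; exp(−1.310) = 0.2698.
C = 0.1011 × 0.2698 = 0.0273 kg/m³.

0.0273 kg/m³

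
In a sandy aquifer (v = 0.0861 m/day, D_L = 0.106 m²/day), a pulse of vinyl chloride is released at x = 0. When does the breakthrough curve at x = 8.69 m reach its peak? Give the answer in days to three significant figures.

87.6 days

For the 1D instantaneous-source solution, setting ∂C/∂t = 0 at fixed x gives v²t² + 2Dt − x² = 0, so t = (√(D² + v²x²) − D)/v².
√(D² + v²x²) = √(0.106² + 0.0861² × 8.69²) = 0.7557; v² = 0.00741321.
t = (0.7557 − 0.106)/0.00741321 = 87.6 days (vs. the pure-advection estimate x/v = 101 d).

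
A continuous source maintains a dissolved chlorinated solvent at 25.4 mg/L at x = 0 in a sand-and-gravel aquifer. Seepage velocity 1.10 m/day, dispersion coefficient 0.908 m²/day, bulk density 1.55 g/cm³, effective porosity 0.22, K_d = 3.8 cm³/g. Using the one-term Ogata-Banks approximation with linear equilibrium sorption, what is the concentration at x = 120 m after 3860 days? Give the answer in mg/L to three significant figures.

24.9 mg/L

Retardation factor R = 1 + ρ_b·K_d/n = 1 + 1.55 × 3.8/0.22 = 27.77.
Sorption retards both mechanisms: v_R = v/R = 0.03961 m/day, D_R = D/R = 0.03270 m²/day.
v_R·t = 0.03961 × 3860 = 152.8946 m; 2√(D_R t) = 22.47 m; argument = (120 − 152.8946)/22.47 = -1.464.
C = C₀ × ½·erfc(-1.464) = 25.4 × 0.9808 = 24.9 mg/L.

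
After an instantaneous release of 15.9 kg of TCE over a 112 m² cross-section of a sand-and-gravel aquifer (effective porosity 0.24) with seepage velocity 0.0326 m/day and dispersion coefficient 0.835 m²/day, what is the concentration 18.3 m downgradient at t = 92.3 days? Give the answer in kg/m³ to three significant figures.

0.00890 kg/m³

For an instantaneous plane source, C(x,t) = M/(n_e·A·√(4πDt)) · exp(−(x−vt)²/(4Dt)), with n_e·A the pore (flow) area.
Plume center vt = 0.0326 × 92.3 = 3.00898 m, so the well at 18.3 m is 15.29102 m downgradient of the peak.
√(4πDt) = 31.12 m, giving peak height M/(n_e·A·√(4πDt)) = 15.9/(0.24 × 112 × 31.12) = 0.01901 kg/m³.
(x−vt)²/(4Dt) = (15.29102)²/(4 × 0.835 × 92.3) = 0.7584; exp(−0.7584) = 0.4684.
C = 0.01901 × 0.4684 = 0.00890 kg/m³.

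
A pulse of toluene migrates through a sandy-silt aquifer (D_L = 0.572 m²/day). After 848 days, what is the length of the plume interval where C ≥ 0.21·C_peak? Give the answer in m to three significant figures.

The plume is Gaussian with σ = √(2Dt) = √(2 × 0.572 × 848) = 31.15 m.
C/C_peak = exp(−Δx²/(2σ²)) = 0.21 ⇒ Δx = σ·√(−2 ln 0.21) = 31.15 × 1.767 = 55.04 m.
Width = 2Δx = 110 m.

110 m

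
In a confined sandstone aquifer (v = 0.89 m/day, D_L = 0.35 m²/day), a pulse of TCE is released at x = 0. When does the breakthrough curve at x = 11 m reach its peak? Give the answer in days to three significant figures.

11.9 days

For the 1D instantaneous-source solution, setting ∂C/∂t = 0 at fixed x gives v²t² + 2Dt − x² = 0, so t = (√(D² + v²x²) − D)/v².
√(D² + v²x²) = √(0.35² + 0.89² × 11²) = 9.796; v² = 0.7921.
t = (9.796 − 0.35)/0.7921 = 11.9 days (vs. the pure-advection estimate x/v = 12.4 d).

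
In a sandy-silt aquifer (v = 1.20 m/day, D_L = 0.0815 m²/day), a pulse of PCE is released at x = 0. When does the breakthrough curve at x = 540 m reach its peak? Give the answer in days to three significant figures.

450 days

For the 1D instantaneous-source solution, setting ∂C/∂t = 0 at fixed x gives v²t² + 2Dt − x² = 0, so t = (√(D² + v²x²) − D)/v².
√(D² + v²x²) = √(0.0815² + 1.20² × 540²) = 648.0; v² = 1.44.
t = (648.0 − 0.0815)/1.44 = 450 days (vs. the pure-advection estimate x/v = 450 d).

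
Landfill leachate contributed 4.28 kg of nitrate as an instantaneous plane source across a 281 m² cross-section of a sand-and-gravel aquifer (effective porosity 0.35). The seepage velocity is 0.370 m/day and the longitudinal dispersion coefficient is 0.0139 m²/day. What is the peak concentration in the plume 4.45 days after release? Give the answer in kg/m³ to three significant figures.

The peak of an instantaneous 1D plume sits at x = vt; there the Gaussian factor is 1 and C_max = M/(n_e·A·√(4πDt)), where n_e·A is the pore area the mass is dissolved in.
√(4πDt) = √(4π × 0.0139 × 4.45) = 0.8816 m, so C_max = 4.28/(0.35 × 281 × 0.8816) = 0.0494 kg/m³.

0.0494 kg/m³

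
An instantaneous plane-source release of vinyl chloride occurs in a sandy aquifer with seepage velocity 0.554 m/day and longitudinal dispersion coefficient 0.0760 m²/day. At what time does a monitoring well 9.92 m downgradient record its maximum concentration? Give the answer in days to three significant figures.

17.7 days

For the 1D instantaneous-source solution, setting ∂C/∂t = 0 at fixed x gives v²t² + 2Dt − x² = 0, so t = (√(D² + v²x²) − D)/v².
√(D² + v²x²) = √(0.0760² + 0.554² × 9.92²) = 5.496; v² = 0.306916.
t = (5.496 − 0.0760)/0.306916 = 17.7 days (vs. the pure-advection estimate x/v = 17.9 d).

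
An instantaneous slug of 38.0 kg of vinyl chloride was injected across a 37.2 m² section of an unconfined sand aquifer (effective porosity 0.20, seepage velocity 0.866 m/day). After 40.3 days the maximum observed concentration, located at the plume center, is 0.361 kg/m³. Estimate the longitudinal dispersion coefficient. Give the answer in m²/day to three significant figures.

At the plume center C_max = M/(n_e·A·√(4πDt)), so D = M²/(4πt·(n_e·A·C_max)²).
n_e·A·C_max = 0.20 × 37.2 × 0.361 = 2.686 kg/m.
D = 38.0²/(4π × 40.3 × 2.686²) = 0.395 m²/day.

0.395 m²/day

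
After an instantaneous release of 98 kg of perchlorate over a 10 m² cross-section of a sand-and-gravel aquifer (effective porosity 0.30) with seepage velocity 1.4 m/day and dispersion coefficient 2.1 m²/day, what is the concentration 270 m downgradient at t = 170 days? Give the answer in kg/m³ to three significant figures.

For an instantaneous plane source, C(x,t) = M/(n_e·A·√(4πDt)) · exp(−(x−vt)²/(4Dt)), with n_e·A the pore (flow) area.
Plume center vt = 1.4 × 170 = 238 m, so the well at 270 m is 32 m downgradient of the peak.
√(4πDt) = 66.98 m, giving peak height M/(n_e·A·√(4πDt)) = 98/(0.30 × 10 × 66.98) = 0.4877 kg/m³.
(x−vt)²/(4Dt) = (32)²/(4 × 2.1 × 170) = 0.7171; exp(−0.7171) = 0.4882.
C = 0.4877 × 0.4882 = 0.238 kg/m³.

0.238 kg/m³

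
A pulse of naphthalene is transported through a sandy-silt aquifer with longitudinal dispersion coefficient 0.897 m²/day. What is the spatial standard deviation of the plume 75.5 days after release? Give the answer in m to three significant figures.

Dispersive spreading gives a Gaussian with σ² = 2Dt; advection only shifts the center.
σ = √(2 × 0.897 × 75.5) = 11.6 m.

11.6 m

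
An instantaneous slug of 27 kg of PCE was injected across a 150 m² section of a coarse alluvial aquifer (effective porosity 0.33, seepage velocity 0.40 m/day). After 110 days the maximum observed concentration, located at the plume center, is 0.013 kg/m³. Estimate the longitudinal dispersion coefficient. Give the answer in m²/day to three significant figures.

At the plume center C_max = M/(n_e·A·√(4πDt)), so D = M²/(4πt·(n_e·A·C_max)²).
n_e·A·C_max = 0.33 × 150 × 0.013 = 0.6435 kg/m.
D = 27²/(4π × 110 × 0.6435²) = 1.27 m²/day.

1.27 m²/day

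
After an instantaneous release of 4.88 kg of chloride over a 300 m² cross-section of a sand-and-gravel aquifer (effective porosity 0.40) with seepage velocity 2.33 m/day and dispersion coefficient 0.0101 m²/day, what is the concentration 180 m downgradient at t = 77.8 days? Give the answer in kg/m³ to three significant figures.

0.00772 kg/m³

For an instantaneous plane source, C(x,t) = M/(n_e·A·√(4πDt)) · exp(−(x−vt)²/(4Dt)), with n_e·A the pore (flow) area.
Plume center vt = 2.33 × 77.8 = 181.274 m, so the well at 180 m is 1.274 m upgradient of the peak.
√(4πDt) = 3.142 m, giving peak height M/(n_e·A·√(4πDt)) = 4.88/(0.40 × 300 × 3.142) = 0.01294 kg/m³.
(x−vt)²/(4Dt) = (-1.274)²/(4 × 0.0101 × 77.8) = 0.5164; exp(−0.5164) = 0.5967.
C = 0.01294 × 0.5967 = 0.00772 kg/m³.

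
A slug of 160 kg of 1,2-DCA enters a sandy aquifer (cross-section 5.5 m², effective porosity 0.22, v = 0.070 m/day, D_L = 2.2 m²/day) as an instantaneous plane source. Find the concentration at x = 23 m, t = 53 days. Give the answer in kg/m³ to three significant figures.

For an instantaneous plane source, C(x,t) = M/(n_e·A·√(4πDt)) · exp(−(x−vt)²/(4Dt)), with n_e·A the pore (flow) area.
Plume center vt = 0.070 × 53 = 3.71 m, so the well at 23 m is 19.29 m downgradient of the peak.
√(4πDt) = 38.28 m, giving peak height M/(n_e·A·√(4πDt)) = 160/(0.22 × 5.5 × 38.28) = 3.454 kg/m³.
(x−vt)²/(4Dt) = (19.29)²/(4 × 2.2 × 53) = 0.7978; exp(−0.7978) = 0.4503.
C = 3.454 × 0.4503 = 1.56 kg/m³.

1.56 kg/m³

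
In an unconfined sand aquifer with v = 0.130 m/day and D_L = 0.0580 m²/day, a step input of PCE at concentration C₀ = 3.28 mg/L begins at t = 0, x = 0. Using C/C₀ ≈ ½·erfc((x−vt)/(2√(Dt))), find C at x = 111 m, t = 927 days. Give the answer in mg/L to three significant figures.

For a continuous step input, C/C₀ ≈ ½·erfc((x−vt)/(2√(Dt))).
vt = 0.130 × 927 = 120.51 m and 2√(Dt) = 2√(0.0580 × 927) = 14.67 m.
Argument (x−vt)/(2√(Dt)) = (111 − 120.51)/14.67 = -0.6483; ½·erfc(-0.6483) = 0.8204.
C = 3.28 × 0.8204 = 2.69 mg/L.

2.69 mg/L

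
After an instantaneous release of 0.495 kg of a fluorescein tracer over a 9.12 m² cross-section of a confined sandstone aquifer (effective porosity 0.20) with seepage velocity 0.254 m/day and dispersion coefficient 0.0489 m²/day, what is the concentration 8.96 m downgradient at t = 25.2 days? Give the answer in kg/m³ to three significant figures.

0.0183 kg/m³

For an instantaneous plane source, C(x,t) = M/(n_e·A·√(4πDt)) · exp(−(x−vt)²/(4Dt)), with n_e·A the pore (flow) area.
Plume center vt = 0.254 × 25.2 = 6.4008 m, so the well at 8.96 m is 2.5592 m downgradient of the peak.
√(4πDt) = 3.935 m, giving peak height M/(n_e·A·√(4πDt)) = 0.495/(0.20 × 9.12 × 3.935) = 0.06897 kg/m³.
(x−vt)²/(4Dt) = (2.5592)²/(4 × 0.0489 × 25.2) = 1.329; exp(−1.329) = 0.2647.
C = 0.06897 × 0.2647 = 0.0183 kg/m³.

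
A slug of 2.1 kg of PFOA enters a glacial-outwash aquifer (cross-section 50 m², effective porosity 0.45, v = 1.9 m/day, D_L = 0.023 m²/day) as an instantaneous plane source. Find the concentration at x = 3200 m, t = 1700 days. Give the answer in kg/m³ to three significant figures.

For an instantaneous plane source, C(x,t) = M/(n_e·A·√(4πDt)) · exp(−(x−vt)²/(4Dt)), with n_e·A the pore (flow) area.
Plume center vt = 1.9 × 1700 = 3230 m, so the well at 3200 m is 30 m upgradient of the peak.
√(4πDt) = 22.17 m, giving peak height M/(n_e·A·√(4πDt)) = 2.1/(0.45 × 50 × 22.17) = 0.004210 kg/m³.
(x−vt)²/(4Dt) = (-30)²/(4 × 0.023 × 1700) = 5.754; exp(−5.754) = 0.003170.
C = 0.004210 × 0.003170 = 1.33e-05 kg/m³.

1.33e-05 kg/m³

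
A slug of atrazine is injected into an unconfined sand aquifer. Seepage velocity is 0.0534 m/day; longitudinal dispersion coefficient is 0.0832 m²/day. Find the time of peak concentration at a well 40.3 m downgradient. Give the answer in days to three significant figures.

For the 1D instantaneous-source solution, setting ∂C/∂t = 0 at fixed x gives v²t² + 2Dt − x² = 0, so t = (√(D² + v²x²) − D)/v².
√(D² + v²x²) = √(0.0832² + 0.0534² × 40.3²) = 2.154; v² = 0.00285156.
t = (2.154 − 0.0832)/0.00285156 = 726 days (vs. the pure-advection estimate x/v = 755 d).

726 days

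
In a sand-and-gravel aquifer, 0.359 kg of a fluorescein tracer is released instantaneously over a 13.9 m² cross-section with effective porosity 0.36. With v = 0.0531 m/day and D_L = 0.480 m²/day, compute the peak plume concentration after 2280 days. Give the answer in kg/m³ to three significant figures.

0.000612 kg/m³

The peak of an instantaneous 1D plume sits at x = vt; there the Gaussian factor is 1 and C_max = M/(n_e·A·√(4πDt)), where n_e·A is the pore area the mass is dissolved in.
√(4πDt) = √(4π × 0.480 × 2280) = 117.3 m, so C_max = 0.359/(0.36 × 13.9 × 117.3) = 0.000612 kg/m³.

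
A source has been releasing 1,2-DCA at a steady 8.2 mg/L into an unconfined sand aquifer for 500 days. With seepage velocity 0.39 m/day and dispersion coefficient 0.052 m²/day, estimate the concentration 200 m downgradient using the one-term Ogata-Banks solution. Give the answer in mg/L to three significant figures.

For a continuous step input, C/C₀ ≈ ½·erfc((x−vt)/(2√(Dt))).
vt = 0.39 × 500 = 195 m and 2√(Dt) = 2√(0.052 × 500) = 10.20 m.
Argument (x−vt)/(2√(Dt)) = (200 − 195)/10.20 = 0.4902; ½·erfc(0.4902) = 0.2441.
C = 8.2 × 0.2441 = 2.00 mg/L.

2.00 mg/L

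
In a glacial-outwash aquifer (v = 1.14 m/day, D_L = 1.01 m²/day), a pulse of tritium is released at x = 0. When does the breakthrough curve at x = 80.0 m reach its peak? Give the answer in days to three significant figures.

For the 1D instantaneous-source solution, setting ∂C/∂t = 0 at fixed x gives v²t² + 2Dt − x² = 0, so t = (√(D² + v²x²) − D)/v².
√(D² + v²x²) = √(1.01² + 1.14² × 80.0²) = 91.21; v² = 1.2996.
t = (91.21 − 1.01)/1.2996 = 69.4 days (vs. the pure-advection estimate x/v = 70.2 d).

69.4 days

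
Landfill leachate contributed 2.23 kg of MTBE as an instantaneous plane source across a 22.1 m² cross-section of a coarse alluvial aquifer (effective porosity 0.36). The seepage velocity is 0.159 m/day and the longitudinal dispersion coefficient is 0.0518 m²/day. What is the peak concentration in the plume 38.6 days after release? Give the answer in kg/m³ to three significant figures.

0.0559 kg/m³

The peak of an instantaneous 1D plume sits at x = vt; there the Gaussian factor is 1 and C_max = M/(n_e·A·√(4πDt)), where n_e·A is the pore area the mass is dissolved in.
√(4πDt) = √(4π × 0.0518 × 38.6) = 5.013 m, so C_max = 2.23/(0.36 × 22.1 × 5.013) = 0.0559 kg/m³.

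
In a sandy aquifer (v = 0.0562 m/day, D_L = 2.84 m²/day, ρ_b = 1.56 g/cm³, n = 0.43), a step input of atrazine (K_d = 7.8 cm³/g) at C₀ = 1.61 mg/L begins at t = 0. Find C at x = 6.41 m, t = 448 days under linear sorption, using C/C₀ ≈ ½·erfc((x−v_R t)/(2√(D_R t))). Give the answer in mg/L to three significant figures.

Retardation factor R = 1 + ρ_b·K_d/n = 1 + 1.56 × 7.8/0.43 = 29.30.
Sorption retards both mechanisms: v_R = v/R = 0.001918 m/day, D_R = D/R = 0.09693 m²/day.
v_R·t = 0.001918 × 448 = 0.859264 m; 2√(D_R t) = 13.18 m; argument = (6.41 − 0.859264)/13.18 = 0.4211.
C = C₀ × ½·erfc(0.4211) = 1.61 × 0.2757 = 0.444 mg/L.

0.444 mg/L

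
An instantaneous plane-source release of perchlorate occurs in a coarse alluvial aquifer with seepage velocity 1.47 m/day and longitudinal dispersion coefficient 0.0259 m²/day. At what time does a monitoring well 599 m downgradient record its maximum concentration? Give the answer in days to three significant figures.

407 days

For the 1D instantaneous-source solution, setting ∂C/∂t = 0 at fixed x gives v²t² + 2Dt − x² = 0, so t = (√(D² + v²x²) − D)/v².
√(D² + v²x²) = √(0.0259² + 1.47² × 599²) = 880.5; v² = 2.1609.
t = (880.5 − 0.0259)/2.1609 = 407 days (vs. the pure-advection estimate x/v = 407 d).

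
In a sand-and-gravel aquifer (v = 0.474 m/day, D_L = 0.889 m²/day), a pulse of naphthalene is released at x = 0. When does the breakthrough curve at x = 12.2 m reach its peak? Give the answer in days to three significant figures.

For the 1D instantaneous-source solution, setting ∂C/∂t = 0 at fixed x gives v²t² + 2Dt − x² = 0, so t = (√(D² + v²x²) − D)/v².
√(D² + v²x²) = √(0.889² + 0.474² × 12.2²) = 5.851; v² = 0.224676.
t = (5.851 − 0.889)/0.224676 = 22.1 days (vs. the pure-advection estimate x/v = 25.7 d).

22.1 days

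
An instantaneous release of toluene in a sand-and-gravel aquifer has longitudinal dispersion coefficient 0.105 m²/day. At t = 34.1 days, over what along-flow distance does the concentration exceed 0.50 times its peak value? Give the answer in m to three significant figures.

6.30 m

The plume is Gaussian with σ = √(2Dt) = √(2 × 0.105 × 34.1) = 2.676 m.
C/C_peak = exp(−Δx²/(2σ²)) = 0.50 ⇒ Δx = σ·√(−2 ln 0.50) = 2.676 × 1.177 = 3.150 m.
Width = 2Δx = 6.30 m.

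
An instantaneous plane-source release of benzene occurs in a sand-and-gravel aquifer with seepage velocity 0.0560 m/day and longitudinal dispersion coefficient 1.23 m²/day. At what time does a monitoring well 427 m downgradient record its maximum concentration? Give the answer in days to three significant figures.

For the 1D instantaneous-source solution, setting ∂C/∂t = 0 at fixed x gives v²t² + 2Dt − x² = 0, so t = (√(D² + v²x²) − D)/v².
√(D² + v²x²) = √(1.23² + 0.0560² × 427²) = 23.94; v² = 0.003136.
t = (23.94 − 1.23)/0.003136 = 7240 days (vs. the pure-advection estimate x/v = 7620 d).

7240 days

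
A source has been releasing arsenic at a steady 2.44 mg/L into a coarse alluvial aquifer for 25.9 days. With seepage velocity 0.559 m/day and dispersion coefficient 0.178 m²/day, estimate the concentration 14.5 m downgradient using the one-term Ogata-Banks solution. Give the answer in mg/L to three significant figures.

For a continuous step input, C/C₀ ≈ ½·erfc((x−vt)/(2√(Dt))).
vt = 0.559 × 25.9 = 14.4781 m and 2√(Dt) = 2√(0.178 × 25.9) = 4.294 m.
Argument (x−vt)/(2√(Dt)) = (14.5 − 14.4781)/4.294 = 0.005100; ½·erfc(0.005100) = 0.4971.
C = 2.44 × 0.4971 = 1.21 mg/L.

1.21 mg/L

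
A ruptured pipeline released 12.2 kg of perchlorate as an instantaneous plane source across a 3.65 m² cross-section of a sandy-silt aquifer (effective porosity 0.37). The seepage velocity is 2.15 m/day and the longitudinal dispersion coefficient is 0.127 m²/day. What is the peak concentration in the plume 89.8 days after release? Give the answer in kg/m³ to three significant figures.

The peak of an instantaneous 1D plume sits at x = vt; there the Gaussian factor is 1 and C_max = M/(n_e·A·√(4πDt)), where n_e·A is the pore area the mass is dissolved in.
√(4πDt) = √(4π × 0.127 × 89.8) = 11.97 m, so C_max = 12.2/(0.37 × 3.65 × 11.97) = 0.755 kg/m³.

0.755 kg/m³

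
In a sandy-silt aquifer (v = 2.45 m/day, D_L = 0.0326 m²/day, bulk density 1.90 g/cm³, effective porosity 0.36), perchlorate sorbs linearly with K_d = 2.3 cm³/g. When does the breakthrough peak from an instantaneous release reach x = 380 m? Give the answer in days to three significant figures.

Retardation factor R = 1 + ρ_b·K_d/n = 1 + 1.90 × 2.3/0.36 = 13.14.
Sorption retards both mechanisms: v_R = v/R = 0.1865 m/day, D_R = D/R = 0.002481 m²/day.
Peak time from v_R²t² + 2D_R t − x² = 0: t = (√(D_R² + v_R²x²) − D_R)/v_R².
√(D_R² + v_R²x²) = √(0.002481² + 0.1865² × 380²) = 70.87; v_R² = 0.03478.
t = (70.87 − 0.002481)/0.03478 = 2040 days.

2040 days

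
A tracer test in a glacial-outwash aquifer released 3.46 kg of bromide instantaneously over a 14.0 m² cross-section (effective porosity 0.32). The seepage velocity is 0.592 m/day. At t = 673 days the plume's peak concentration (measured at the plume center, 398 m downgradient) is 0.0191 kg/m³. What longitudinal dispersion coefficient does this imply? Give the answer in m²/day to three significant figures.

At the plume center C_max = M/(n_e·A·√(4πDt)), so D = M²/(4πt·(n_e·A·C_max)²).
n_e·A·C_max = 0.32 × 14.0 × 0.0191 = 0.08557 kg/m.
D = 3.46²/(4π × 673 × 0.08557²) = 0.193 m²/day.

0.193 m²/day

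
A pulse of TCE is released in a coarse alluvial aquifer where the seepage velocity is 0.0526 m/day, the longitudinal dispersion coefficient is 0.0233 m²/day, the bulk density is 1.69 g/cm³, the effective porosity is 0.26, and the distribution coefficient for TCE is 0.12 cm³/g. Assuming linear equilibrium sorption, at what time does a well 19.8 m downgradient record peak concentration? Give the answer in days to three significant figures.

Retardation factor R = 1 + ρ_b·K_d/n = 1 + 1.69 × 0.12/0.26 = 1.780.
Sorption retards both mechanisms: v_R = v/R = 0.02955 m/day, D_R = D/R = 0.01309 m²/day.
Peak time from v_R²t² + 2D_R t − x² = 0: t = (√(D_R² + v_R²x²) − D_R)/v_R².
√(D_R² + v_R²x²) = √(0.01309² + 0.02955² × 19.8²) = 0.5852; v_R² = 0.0008732.
t = (0.5852 − 0.01309)/0.0008732 = 655 days.

655 days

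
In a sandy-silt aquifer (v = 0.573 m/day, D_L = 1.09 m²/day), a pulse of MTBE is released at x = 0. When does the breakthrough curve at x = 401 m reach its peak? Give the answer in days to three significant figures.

697 days

For the 1D instantaneous-source solution, setting ∂C/∂t = 0 at fixed x gives v²t² + 2Dt − x² = 0, so t = (√(D² + v²x²) − D)/v².
√(D² + v²x²) = √(1.09² + 0.573² × 401²) = 229.8; v² = 0.328329.
t = (229.8 − 1.09)/0.328329 = 697 days (vs. the pure-advection estimate x/v = 700 d).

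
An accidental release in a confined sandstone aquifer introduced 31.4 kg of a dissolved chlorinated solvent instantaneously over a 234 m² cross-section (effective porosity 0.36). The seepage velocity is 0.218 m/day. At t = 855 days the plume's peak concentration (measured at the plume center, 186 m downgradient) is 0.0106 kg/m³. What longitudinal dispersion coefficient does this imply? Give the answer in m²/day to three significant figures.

At the plume center C_max = M/(n_e·A·√(4πDt)), so D = M²/(4πt·(n_e·A·C_max)²).
n_e·A·C_max = 0.36 × 234 × 0.0106 = 0.8929 kg/m.
D = 31.4²/(4π × 855 × 0.8929²) = 0.115 m²/day.

0.115 m²/day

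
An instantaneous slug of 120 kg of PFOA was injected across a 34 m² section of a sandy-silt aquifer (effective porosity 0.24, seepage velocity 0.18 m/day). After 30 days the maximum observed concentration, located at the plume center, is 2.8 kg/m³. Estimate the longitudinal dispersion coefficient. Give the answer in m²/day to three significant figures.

0.0732 m²/day

At the plume center C_max = M/(n_e·A·√(4πDt)), so D = M²/(4πt·(n_e·A·C_max)²).
n_e·A·C_max = 0.24 × 34 × 2.8 = 22.85 kg/m.
D = 120²/(4π × 30 × 22.85²) = 0.0732 m²/day.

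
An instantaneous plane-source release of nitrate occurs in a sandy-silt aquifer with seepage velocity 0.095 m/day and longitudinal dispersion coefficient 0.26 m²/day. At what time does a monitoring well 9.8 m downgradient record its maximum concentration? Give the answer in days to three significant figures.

For the 1D instantaneous-source solution, setting ∂C/∂t = 0 at fixed x gives v²t² + 2Dt − x² = 0, so t = (√(D² + v²x²) − D)/v².
√(D² + v²x²) = √(0.26² + 0.095² × 9.8²) = 0.9666; v² = 0.009025.
t = (0.9666 − 0.26)/0.009025 = 78.3 days (vs. the pure-advection estimate x/v = 103 d).

78.3 days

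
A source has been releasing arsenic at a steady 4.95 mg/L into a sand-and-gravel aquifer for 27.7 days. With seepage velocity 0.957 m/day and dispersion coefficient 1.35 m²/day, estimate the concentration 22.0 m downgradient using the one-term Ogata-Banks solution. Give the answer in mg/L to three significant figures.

3.46 mg/L

For a continuous step input, C/C₀ ≈ ½·erfc((x−vt)/(2√(Dt))).
vt = 0.957 × 27.7 = 26.5089 m and 2√(Dt) = 2√(1.35 × 27.7) = 12.23 m.
Argument (x−vt)/(2√(Dt)) = (22.0 − 26.5089)/12.23 = -0.3687; ½·erfc(-0.3687) = 0.6990.
C = 4.95 × 0.6990 = 3.46 mg/L.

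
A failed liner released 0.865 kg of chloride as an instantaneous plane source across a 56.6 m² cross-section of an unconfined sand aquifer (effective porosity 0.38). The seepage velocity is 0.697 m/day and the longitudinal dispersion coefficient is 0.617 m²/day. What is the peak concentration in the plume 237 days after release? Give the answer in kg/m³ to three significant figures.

The peak of an instantaneous 1D plume sits at x = vt; there the Gaussian factor is 1 and C_max = M/(n_e·A·√(4πDt)), where n_e·A is the pore area the mass is dissolved in.
√(4πDt) = √(4π × 0.617 × 237) = 42.87 m, so C_max = 0.865/(0.38 × 56.6 × 42.87) = 0.000938 kg/m³.

0.000938 kg/m³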